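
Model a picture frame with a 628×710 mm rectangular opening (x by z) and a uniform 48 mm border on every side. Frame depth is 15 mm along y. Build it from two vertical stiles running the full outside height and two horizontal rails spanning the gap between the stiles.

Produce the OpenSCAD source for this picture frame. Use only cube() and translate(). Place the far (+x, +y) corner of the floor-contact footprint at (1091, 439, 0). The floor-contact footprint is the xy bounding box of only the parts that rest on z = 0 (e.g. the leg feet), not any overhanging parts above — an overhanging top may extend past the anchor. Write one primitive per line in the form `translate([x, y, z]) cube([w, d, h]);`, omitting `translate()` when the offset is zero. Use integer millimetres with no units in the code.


translate([367, 424, 0]) cube([48, 15, 806]);
translate([1043, 424, 0]) cube([48, 15, 806]);
translate([415, 424, 0]) cube([628, 15, 48]);
translate([415, 424, 758]) cube([628, 15, 48]);


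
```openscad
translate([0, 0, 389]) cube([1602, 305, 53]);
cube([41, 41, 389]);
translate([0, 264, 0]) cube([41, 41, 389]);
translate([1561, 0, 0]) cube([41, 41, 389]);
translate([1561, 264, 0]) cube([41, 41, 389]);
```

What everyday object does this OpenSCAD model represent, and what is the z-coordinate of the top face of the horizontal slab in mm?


A bench. The seat-top height is 442 mm.

A long slab on four corner posts — a bench. The slab sits at z = 389 with thickness 53, so the top is 389 + 53 = 442 mm.


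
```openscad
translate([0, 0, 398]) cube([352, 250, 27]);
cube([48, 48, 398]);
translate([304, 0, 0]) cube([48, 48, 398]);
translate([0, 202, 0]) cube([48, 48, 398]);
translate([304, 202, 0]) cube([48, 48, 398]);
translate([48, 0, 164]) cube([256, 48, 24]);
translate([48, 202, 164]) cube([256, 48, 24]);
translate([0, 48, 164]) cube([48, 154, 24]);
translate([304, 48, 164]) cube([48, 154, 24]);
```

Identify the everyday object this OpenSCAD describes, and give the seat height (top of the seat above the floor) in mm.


A stool. The seat height is 425 mm.

A 352×250×27 slab at z = 398 on four corner posts — a stool. The seat top is 398 + 27 = 425 mm.


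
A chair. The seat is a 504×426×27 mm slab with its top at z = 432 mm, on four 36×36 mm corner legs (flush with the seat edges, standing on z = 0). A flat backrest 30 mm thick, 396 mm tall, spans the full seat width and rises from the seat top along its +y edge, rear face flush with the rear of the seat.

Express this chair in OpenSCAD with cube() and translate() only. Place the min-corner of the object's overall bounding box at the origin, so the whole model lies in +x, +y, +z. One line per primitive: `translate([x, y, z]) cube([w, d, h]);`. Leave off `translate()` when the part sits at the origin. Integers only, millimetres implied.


// leg_h = 432 - 27 = 405
translate([0, 0, 405]) cube([504, 426, 27]);
cube([36, 36, 405]);
translate([468, 0, 0]) cube([36, 36, 405]);
translate([0, 390, 0]) cube([36, 36, 405]);
translate([468, 390, 0]) cube([36, 36, 405]);
translate([0, 396, 432]) cube([504, 30, 396]);


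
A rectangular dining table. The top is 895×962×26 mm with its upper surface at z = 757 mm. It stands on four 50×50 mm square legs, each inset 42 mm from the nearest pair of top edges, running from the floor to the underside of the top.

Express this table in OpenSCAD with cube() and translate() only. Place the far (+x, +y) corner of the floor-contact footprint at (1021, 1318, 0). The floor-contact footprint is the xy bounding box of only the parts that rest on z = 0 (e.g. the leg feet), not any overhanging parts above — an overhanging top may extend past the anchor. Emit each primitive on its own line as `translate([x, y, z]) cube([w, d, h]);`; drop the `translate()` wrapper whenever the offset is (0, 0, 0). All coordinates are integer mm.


translate([168, 398, 731]) cube([895, 962, 26]);
translate([210, 440, 0]) cube([50, 50, 731]);
translate([971, 440, 0]) cube([50, 50, 731]);
translate([210, 1268, 0]) cube([50, 50, 731]);
translate([971, 1268, 0]) cube([50, 50, 731]);


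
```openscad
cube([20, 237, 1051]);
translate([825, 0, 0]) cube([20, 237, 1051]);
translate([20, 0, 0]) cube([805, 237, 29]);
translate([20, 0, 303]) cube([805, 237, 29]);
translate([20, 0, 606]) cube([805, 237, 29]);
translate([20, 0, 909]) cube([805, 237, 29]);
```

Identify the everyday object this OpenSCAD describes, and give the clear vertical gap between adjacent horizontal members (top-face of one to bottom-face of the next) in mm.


A bookshelf. The clear shelf gap is 274 mm.

Two tall side panels with 4 horizontal boards between them — a bookshelf. The first two shelf undersides are at z = 0 and z = 303; with shelf thickness 29, the clear gap is 303 − 0 − 29 = 274 mm.


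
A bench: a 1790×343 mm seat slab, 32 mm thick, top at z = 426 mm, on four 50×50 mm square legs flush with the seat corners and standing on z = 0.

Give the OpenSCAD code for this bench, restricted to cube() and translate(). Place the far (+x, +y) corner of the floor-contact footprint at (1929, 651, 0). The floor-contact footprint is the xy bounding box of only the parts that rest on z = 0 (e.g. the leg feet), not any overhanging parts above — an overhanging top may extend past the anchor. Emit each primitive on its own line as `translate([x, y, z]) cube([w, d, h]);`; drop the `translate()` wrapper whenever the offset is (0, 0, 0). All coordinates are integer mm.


translate([139, 308, 394]) cube([1790, 343, 32]);
translate([139, 308, 0]) cube([50, 50, 394]);
translate([139, 601, 0]) cube([50, 50, 394]);
translate([1879, 308, 0]) cube([50, 50, 394]);
translate([1879, 601, 0]) cube([50, 50, 394]);


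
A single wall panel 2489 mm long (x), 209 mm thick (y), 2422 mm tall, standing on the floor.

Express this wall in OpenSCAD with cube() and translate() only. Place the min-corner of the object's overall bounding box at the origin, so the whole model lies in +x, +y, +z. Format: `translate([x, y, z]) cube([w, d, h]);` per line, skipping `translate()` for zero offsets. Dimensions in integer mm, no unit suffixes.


cube([2489, 209, 2422]);


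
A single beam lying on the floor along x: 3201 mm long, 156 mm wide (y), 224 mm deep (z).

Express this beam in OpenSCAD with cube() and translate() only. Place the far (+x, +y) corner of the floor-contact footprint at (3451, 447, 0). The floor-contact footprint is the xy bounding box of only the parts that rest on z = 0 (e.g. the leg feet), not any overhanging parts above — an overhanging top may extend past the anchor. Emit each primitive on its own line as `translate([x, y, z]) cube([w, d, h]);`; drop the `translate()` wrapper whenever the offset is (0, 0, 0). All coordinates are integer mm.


translate([250, 291, 0]) cube([3201, 156, 224]);


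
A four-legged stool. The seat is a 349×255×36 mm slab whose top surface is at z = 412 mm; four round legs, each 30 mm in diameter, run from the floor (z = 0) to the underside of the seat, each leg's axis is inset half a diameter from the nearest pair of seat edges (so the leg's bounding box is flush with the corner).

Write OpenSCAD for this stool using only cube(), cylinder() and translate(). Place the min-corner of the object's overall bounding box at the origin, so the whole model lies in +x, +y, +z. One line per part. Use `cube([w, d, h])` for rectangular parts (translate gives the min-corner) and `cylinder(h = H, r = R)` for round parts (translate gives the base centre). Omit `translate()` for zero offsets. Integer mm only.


translate([0, 0, 376]) cube([349, 255, 36]);
translate([15, 15, 0]) cylinder(h = 376, r = 15);
translate([334, 15, 0]) cylinder(h = 376, r = 15);
translate([15, 240, 0]) cylinder(h = 376, r = 15);
translate([334, 240, 0]) cylinder(h = 376, r = 15);


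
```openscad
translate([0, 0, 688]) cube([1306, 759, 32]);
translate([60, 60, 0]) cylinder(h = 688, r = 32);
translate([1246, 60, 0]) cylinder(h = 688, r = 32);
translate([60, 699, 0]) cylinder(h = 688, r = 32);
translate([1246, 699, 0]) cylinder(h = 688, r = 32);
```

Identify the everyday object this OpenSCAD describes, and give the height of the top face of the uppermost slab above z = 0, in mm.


A table. The table height is 720 mm.

A 1306×759×32 slab sits at z = 688 on four Ø64 mm round legs — a table. The top surface is at 688 + 32 = 720 mm.


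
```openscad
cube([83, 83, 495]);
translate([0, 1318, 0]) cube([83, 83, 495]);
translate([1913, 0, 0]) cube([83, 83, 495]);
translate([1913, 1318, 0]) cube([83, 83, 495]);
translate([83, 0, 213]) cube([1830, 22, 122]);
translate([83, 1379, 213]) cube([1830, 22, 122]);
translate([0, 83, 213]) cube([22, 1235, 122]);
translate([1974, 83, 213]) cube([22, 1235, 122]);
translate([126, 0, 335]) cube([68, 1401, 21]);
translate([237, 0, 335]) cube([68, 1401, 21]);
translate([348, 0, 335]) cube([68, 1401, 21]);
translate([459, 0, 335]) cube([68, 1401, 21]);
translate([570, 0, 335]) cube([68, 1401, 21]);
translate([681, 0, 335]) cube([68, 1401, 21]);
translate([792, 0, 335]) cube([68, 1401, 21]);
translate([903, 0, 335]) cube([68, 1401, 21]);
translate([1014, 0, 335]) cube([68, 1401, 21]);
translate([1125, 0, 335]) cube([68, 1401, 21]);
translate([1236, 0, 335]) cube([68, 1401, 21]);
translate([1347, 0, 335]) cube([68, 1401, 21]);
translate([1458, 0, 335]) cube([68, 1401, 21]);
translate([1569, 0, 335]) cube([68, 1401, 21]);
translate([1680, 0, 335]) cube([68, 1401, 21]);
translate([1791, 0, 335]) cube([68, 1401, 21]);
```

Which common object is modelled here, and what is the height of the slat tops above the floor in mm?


A bed frame. The slat-top height is 356 mm.

Four posts, four rails, and a row of slats — a bed frame. Slats sit on the rails at z = 213 + 122 = 335; with slat thickness 21, the top is 356 mm.


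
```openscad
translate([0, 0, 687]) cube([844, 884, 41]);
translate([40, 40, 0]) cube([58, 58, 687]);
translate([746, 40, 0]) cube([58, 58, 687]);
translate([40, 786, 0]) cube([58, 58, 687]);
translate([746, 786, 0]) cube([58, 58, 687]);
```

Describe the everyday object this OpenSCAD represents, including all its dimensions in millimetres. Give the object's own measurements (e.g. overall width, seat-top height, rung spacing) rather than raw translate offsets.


A rectangular dining table. The top is 844×884×41 mm with its upper surface at z = 728 mm. It stands on four 58×58 mm square legs, each inset 40 mm from the nearest pair of top edges, running from the floor to the underside of the top.


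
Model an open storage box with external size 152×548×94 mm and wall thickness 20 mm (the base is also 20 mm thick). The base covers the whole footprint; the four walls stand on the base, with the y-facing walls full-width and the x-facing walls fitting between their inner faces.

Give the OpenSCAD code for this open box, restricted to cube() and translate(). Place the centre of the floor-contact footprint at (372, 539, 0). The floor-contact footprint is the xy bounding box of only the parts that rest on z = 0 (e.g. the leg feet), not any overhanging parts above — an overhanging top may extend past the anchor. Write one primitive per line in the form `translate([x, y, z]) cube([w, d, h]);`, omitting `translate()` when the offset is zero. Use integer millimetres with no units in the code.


translate([296, 265, 0]) cube([152, 548, 20]);
translate([296, 265, 20]) cube([152, 20, 74]);
translate([296, 793, 20]) cube([152, 20, 74]);
translate([296, 285, 20]) cube([20, 508, 74]);
translate([428, 285, 20]) cube([20, 508, 74]);


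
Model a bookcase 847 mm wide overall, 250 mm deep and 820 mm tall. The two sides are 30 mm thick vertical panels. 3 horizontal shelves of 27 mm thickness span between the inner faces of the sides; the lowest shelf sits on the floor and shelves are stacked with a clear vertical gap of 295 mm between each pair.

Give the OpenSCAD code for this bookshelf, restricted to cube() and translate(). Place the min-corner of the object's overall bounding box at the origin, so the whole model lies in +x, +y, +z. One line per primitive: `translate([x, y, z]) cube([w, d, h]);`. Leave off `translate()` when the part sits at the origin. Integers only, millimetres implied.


cube([30, 250, 820]);
translate([817, 0, 0]) cube([30, 250, 820]);
translate([30, 0, 0]) cube([787, 250, 27]);
translate([30, 0, 322]) cube([787, 250, 27]);
translate([30, 0, 644]) cube([787, 250, 27]);


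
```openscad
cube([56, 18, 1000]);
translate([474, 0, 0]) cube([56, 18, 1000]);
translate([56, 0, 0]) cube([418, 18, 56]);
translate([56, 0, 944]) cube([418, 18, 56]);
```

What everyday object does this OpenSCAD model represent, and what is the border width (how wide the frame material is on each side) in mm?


A picture frame. The border width is 56 mm.

Four thin pieces enclosing a rectangular opening — a picture frame. The two full-height stiles are 1000 mm tall; the top rail sits at z = 944 and is 56 mm tall, so the border above the opening is 1000 − 944 = 56 mm, matching the stile x-width.


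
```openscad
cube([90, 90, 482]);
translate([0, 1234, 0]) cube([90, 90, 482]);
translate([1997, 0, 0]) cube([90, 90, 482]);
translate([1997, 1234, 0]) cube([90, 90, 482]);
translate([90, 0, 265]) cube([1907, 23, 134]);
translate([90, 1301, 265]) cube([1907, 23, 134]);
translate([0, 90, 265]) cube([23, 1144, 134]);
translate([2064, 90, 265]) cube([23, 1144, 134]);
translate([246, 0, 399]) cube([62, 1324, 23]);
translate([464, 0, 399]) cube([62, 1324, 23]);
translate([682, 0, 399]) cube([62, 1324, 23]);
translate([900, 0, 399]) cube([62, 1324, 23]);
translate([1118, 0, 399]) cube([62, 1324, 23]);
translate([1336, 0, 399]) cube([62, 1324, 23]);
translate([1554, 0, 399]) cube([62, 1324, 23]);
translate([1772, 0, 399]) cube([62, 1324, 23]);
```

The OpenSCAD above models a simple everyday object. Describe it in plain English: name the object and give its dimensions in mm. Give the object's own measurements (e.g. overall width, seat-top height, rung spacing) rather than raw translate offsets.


A bed frame 2087 mm long (x) by 1324 mm wide (y). Four 90×90 mm corner posts, 482 mm tall, at the corners of the footprint. Four rails of 23 mm thickness and 134 mm height run between adjacent posts with their undersides at z = 265 mm, their outer faces flush with the outside of the frame (the two x-running rails run between the posts' inner faces; the two y-running rails run between the posts' inner faces). 8 slats, each 62 mm wide (x) and 23 mm thick, lie across the top of the two x-running rails, running the full 1324 mm width of the frame in y; along x they sit between the end posts with a 156 mm gap after the −x posts and between neighbouring slats, leaving 163 mm before the +x posts.


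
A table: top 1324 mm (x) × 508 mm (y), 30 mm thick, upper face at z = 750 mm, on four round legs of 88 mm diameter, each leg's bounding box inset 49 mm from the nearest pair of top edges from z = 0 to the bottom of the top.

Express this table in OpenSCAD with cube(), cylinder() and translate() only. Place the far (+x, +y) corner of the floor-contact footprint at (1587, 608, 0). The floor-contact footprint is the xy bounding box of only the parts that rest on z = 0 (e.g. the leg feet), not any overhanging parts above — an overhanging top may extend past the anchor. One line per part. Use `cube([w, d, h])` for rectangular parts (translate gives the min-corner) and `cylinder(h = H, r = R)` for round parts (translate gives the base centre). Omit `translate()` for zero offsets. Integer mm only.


// leg_h = 750 - 30 = 720
translate([312, 149, 720]) cube([1324, 508, 30]);
translate([405, 242, 0]) cylinder(h = 720, r = 44);
translate([1543, 242, 0]) cylinder(h = 720, r = 44);
translate([405, 564, 0]) cylinder(h = 720, r = 44);
translate([1543, 564, 0]) cylinder(h = 720, r = 44);


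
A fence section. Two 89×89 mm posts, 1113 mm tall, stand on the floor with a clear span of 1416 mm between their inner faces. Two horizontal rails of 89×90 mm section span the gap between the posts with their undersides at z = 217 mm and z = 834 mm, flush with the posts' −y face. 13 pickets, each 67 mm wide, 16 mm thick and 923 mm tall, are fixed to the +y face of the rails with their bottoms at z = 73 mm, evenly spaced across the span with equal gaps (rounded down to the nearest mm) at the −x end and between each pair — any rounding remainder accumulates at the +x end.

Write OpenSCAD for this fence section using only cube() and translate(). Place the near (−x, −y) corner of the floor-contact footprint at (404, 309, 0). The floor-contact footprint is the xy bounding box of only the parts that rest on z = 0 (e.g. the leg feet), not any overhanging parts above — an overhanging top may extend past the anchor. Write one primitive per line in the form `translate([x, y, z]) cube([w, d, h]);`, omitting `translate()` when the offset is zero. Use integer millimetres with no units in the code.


translate([404, 309, 0]) cube([89, 89, 1113]);
translate([1909, 309, 0]) cube([89, 89, 1113]);
translate([493, 309, 217]) cube([1416, 89, 90]);
translate([493, 309, 834]) cube([1416, 89, 90]);
translate([531, 398, 73]) cube([67, 16, 923]);
translate([636, 398, 73]) cube([67, 16, 923]);
translate([741, 398, 73]) cube([67, 16, 923]);
translate([846, 398, 73]) cube([67, 16, 923]);
translate([951, 398, 73]) cube([67, 16, 923]);
translate([1056, 398, 73]) cube([67, 16, 923]);
translate([1161, 398, 73]) cube([67, 16, 923]);
translate([1266, 398, 73]) cube([67, 16, 923]);
translate([1371, 398, 73]) cube([67, 16, 923]);
translate([1476, 398, 73]) cube([67, 16, 923]);
translate([1581, 398, 73]) cube([67, 16, 923]);
translate([1686, 398, 73]) cube([67, 16, 923]);
translate([1791, 398, 73]) cube([67, 16, 923]);


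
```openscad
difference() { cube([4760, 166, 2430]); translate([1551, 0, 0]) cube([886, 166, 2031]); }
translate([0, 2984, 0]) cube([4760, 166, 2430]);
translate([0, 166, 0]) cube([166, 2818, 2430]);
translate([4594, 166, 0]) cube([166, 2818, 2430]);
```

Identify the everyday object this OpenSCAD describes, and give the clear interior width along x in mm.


A single room. The interior width is 4428 mm.

Four walls enclosing a rectangle with a door in the front wall — a room. Outside width 4760 minus two 166 mm walls gives 4428 mm.


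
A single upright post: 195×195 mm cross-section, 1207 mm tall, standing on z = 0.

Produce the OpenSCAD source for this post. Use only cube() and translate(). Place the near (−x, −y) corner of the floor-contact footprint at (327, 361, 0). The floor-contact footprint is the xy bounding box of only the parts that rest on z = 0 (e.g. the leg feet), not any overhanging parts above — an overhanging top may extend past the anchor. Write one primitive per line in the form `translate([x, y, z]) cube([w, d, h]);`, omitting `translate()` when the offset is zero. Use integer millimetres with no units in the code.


translate([327, 361, 0]) cube([195, 195, 1207]);


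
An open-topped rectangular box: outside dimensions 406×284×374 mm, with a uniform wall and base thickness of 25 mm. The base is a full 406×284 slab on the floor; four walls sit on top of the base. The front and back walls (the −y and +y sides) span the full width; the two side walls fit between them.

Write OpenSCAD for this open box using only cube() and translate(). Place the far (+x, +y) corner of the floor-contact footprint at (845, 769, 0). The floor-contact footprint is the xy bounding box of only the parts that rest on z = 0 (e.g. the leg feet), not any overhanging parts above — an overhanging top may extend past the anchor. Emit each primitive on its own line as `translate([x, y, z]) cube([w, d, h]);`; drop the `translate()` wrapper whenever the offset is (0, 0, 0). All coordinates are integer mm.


translate([439, 485, 0]) cube([406, 284, 25]);
translate([439, 485, 25]) cube([406, 25, 349]);
translate([439, 744, 25]) cube([406, 25, 349]);
translate([439, 510, 25]) cube([25, 234, 349]);
translate([820, 510, 25]) cube([25, 234, 349]);


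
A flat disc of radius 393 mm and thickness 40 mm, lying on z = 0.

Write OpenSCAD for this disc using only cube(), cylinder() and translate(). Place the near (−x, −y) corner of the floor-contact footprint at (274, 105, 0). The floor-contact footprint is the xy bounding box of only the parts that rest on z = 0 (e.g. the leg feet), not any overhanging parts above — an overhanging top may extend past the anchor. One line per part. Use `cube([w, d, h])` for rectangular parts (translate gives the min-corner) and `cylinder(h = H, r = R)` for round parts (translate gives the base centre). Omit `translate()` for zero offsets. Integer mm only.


translate([667, 498, 0]) cylinder(h = 40, r = 393);


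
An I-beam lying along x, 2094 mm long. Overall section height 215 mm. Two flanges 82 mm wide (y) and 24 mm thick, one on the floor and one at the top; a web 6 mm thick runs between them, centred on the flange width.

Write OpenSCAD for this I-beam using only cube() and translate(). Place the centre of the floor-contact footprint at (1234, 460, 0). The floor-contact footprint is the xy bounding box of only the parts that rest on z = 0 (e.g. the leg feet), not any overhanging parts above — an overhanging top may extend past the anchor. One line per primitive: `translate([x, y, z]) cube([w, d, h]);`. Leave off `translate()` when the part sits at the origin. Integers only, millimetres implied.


translate([187, 419, 0]) cube([2094, 82, 24]);
translate([187, 457, 24]) cube([2094, 6, 167]);
translate([187, 419, 191]) cube([2094, 82, 24]);


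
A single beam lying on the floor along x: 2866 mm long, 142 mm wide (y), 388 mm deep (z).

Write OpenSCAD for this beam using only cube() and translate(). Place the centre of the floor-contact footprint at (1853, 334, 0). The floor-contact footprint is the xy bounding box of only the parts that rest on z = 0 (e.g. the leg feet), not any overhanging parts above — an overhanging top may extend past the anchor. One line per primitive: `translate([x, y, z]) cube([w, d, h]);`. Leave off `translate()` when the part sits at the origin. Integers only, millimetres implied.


translate([420, 263, 0]) cube([2866, 142, 388]);


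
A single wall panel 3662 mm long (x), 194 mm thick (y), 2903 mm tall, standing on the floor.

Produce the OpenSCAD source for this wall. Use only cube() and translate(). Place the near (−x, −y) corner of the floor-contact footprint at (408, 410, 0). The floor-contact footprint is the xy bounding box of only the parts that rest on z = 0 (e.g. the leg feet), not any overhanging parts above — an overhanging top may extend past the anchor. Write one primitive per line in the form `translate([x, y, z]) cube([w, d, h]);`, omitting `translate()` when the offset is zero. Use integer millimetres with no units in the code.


translate([408, 410, 0]) cube([3662, 194, 2903]);


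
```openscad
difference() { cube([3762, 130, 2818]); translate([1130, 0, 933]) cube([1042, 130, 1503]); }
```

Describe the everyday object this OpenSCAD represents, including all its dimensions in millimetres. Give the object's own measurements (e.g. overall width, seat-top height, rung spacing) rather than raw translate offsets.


A wall 3762 mm long (x), 130 mm thick (y), 2818 mm tall, with a rectangular window opening cut through it. The opening is 1042 mm wide and 1503 mm tall; its sill is at z = 933 mm and its near (−x) edge is 1130 mm from the wall's −x end. The opening passes through the full wall thickness.


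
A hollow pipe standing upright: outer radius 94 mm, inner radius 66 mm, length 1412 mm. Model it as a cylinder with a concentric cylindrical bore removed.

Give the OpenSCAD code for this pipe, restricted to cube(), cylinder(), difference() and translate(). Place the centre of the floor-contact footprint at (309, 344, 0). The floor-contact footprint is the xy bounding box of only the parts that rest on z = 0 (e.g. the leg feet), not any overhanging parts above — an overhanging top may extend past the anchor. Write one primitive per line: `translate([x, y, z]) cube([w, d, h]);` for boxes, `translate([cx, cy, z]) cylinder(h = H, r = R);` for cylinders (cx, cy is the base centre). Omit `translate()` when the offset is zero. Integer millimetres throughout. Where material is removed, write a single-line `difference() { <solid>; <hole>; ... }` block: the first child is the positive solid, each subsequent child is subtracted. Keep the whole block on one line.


difference() { translate([309, 344, 0]) cylinder(h = 1412, r = 94); translate([309, 344, 0]) cylinder(h = 1412, r = 66); }


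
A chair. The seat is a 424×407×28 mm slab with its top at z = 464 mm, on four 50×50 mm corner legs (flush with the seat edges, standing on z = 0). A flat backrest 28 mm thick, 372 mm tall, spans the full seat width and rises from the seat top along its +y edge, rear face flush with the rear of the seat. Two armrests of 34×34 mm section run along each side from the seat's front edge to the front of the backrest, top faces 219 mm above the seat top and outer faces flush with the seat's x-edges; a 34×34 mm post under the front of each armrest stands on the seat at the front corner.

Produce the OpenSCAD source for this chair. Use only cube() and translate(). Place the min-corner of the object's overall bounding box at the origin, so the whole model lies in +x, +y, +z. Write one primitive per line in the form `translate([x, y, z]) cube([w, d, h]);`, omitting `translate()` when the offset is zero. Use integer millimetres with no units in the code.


translate([0, 0, 436]) cube([424, 407, 28]);
cube([50, 50, 436]);
translate([374, 0, 0]) cube([50, 50, 436]);
translate([0, 357, 0]) cube([50, 50, 436]);
translate([374, 357, 0]) cube([50, 50, 436]);
translate([0, 379, 464]) cube([424, 28, 372]);
translate([0, 0, 649]) cube([34, 379, 34]);
translate([390, 0, 649]) cube([34, 379, 34]);
translate([0, 0, 464]) cube([34, 34, 185]);
translate([390, 0, 464]) cube([34, 34, 185]);


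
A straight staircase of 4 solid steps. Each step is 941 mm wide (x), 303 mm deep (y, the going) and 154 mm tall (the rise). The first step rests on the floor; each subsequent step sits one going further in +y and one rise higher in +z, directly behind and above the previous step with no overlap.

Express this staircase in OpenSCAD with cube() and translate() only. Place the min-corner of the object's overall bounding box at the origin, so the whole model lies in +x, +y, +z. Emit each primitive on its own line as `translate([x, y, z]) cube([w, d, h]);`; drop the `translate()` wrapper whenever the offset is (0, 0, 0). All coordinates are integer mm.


cube([941, 303, 154]);
translate([0, 303, 154]) cube([941, 303, 154]);
translate([0, 606, 308]) cube([941, 303, 154]);
translate([0, 909, 462]) cube([941, 303, 154]);


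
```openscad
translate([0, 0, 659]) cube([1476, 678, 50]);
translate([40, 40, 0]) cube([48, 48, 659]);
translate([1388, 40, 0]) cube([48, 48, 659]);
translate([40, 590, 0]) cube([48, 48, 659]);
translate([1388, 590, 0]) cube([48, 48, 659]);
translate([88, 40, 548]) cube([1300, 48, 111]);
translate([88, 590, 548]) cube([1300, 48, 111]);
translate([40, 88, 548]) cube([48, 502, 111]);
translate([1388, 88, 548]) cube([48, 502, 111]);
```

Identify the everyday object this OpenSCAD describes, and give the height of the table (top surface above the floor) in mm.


A table. The table height is 709 mm.

A 1476×678×50 slab sits at z = 659 on four 48 mm square posts — a table. The top surface is at 659 + 50 = 709 mm.


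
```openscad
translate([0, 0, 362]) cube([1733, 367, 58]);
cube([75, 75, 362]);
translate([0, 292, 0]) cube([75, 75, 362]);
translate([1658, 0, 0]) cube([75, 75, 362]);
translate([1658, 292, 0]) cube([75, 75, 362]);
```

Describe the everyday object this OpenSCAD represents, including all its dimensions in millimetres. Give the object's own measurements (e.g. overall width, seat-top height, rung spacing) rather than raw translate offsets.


A long wooden bench with a 1733 mm (x) × 367 mm (y) seat, 58 mm thick, its top surface 420 mm above the floor. Four 75 mm square legs at the seat corners, flush with the edges, run from z = 0 to the seat underside.


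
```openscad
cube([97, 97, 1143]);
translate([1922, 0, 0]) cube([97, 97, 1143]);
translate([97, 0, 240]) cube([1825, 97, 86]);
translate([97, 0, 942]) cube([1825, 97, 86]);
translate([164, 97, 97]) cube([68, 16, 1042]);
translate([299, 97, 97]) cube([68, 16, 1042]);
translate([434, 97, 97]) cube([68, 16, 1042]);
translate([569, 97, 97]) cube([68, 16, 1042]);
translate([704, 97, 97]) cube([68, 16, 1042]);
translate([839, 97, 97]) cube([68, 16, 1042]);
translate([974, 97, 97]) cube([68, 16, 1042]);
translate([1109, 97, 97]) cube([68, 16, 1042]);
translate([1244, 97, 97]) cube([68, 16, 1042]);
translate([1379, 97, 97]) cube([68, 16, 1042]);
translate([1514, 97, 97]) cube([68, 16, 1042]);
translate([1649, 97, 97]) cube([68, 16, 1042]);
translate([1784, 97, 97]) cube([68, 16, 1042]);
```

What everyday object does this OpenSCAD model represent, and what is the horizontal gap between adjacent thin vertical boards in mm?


A fence section. The picket gap is 67 mm.

Two posts, two rails, 13 pickets — a fence section. Span 1825 mm holds 13 pickets of 68 mm with 14 equal gaps: ⌊(1825 − 13·68) / 14⌋ = 67 mm.


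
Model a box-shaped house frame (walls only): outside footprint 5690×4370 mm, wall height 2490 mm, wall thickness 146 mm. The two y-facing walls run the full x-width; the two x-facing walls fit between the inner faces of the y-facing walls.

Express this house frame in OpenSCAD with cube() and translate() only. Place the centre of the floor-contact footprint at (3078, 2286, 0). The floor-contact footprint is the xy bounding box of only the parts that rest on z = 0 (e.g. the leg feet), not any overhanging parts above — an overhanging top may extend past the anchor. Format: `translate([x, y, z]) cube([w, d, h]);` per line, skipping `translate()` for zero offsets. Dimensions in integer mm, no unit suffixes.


translate([233, 101, 0]) cube([5690, 146, 2490]);
translate([233, 4325, 0]) cube([5690, 146, 2490]);
translate([233, 247, 0]) cube([146, 4078, 2490]);
translate([5777, 247, 0]) cube([146, 4078, 2490]);


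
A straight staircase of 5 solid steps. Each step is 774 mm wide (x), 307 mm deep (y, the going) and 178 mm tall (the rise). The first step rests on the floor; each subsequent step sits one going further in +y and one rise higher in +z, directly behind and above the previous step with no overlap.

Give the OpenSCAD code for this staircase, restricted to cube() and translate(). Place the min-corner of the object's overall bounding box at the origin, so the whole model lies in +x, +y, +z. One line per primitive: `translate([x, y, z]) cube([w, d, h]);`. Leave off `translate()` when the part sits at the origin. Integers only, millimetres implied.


cube([774, 307, 178]);
translate([0, 307, 178]) cube([774, 307, 178]);
translate([0, 614, 356]) cube([774, 307, 178]);
translate([0, 921, 534]) cube([774, 307, 178]);
translate([0, 1228, 712]) cube([774, 307, 178]);


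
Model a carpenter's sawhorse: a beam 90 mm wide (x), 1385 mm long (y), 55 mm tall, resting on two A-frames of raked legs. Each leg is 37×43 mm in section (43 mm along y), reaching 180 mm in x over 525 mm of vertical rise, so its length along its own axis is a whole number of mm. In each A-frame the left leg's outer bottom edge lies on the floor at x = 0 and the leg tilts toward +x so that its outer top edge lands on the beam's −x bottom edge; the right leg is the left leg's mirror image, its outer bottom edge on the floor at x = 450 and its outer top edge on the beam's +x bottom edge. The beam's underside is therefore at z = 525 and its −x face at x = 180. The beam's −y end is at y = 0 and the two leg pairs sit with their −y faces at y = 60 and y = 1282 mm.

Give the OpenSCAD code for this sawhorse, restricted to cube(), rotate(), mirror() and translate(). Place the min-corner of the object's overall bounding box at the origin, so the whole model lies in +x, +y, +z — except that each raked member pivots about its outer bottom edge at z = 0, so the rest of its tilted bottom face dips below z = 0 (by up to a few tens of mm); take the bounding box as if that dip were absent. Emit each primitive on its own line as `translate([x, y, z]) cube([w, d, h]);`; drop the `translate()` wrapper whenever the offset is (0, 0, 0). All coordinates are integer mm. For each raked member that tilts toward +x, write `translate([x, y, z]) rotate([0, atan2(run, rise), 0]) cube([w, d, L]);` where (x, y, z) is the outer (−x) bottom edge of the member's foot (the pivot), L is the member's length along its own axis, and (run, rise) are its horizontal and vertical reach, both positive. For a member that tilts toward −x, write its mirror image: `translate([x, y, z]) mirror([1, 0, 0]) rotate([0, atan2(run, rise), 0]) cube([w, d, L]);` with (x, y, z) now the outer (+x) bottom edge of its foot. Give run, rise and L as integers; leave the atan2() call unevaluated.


translate([180, 0, 525]) cube([90, 1385, 55]);
translate([0, 60, 0]) rotate([0, atan2(180, 525), 0]) cube([37, 43, 555]);
translate([450, 60, 0]) mirror([1, 0, 0]) rotate([0, atan2(180, 525), 0]) cube([37, 43, 555]);
translate([0, 1282, 0]) rotate([0, atan2(180, 525), 0]) cube([37, 43, 555]);
translate([450, 1282, 0]) mirror([1, 0, 0]) rotate([0, atan2(180, 525), 0]) cube([37, 43, 555]);


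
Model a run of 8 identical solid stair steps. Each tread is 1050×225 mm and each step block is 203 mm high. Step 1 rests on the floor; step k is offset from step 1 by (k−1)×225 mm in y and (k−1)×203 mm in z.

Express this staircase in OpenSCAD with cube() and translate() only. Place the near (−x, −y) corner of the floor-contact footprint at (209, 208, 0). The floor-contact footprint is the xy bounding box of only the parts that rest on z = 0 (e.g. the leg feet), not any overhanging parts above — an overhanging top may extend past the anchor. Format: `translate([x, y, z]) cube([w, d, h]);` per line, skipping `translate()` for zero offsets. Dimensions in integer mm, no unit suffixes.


translate([209, 208, 0]) cube([1050, 225, 203]);
translate([209, 433, 203]) cube([1050, 225, 203]);
translate([209, 658, 406]) cube([1050, 225, 203]);
translate([209, 883, 609]) cube([1050, 225, 203]);
translate([209, 1108, 812]) cube([1050, 225, 203]);
translate([209, 1333, 1015]) cube([1050, 225, 203]);
translate([209, 1558, 1218]) cube([1050, 225, 203]);
translate([209, 1783, 1421]) cube([1050, 225, 203]);


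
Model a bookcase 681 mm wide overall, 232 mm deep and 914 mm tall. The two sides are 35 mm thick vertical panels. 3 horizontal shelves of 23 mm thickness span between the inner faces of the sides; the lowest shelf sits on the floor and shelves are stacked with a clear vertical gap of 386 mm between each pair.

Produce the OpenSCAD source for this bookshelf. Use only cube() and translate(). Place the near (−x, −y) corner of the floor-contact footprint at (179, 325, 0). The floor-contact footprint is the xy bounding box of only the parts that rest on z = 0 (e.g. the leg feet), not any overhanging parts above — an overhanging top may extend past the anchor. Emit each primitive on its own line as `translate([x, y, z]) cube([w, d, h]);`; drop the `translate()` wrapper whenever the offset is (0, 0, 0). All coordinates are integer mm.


translate([179, 325, 0]) cube([35, 232, 914]);
translate([825, 325, 0]) cube([35, 232, 914]);
translate([214, 325, 0]) cube([611, 232, 23]);
translate([214, 325, 409]) cube([611, 232, 23]);
translate([214, 325, 818]) cube([611, 232, 23]);


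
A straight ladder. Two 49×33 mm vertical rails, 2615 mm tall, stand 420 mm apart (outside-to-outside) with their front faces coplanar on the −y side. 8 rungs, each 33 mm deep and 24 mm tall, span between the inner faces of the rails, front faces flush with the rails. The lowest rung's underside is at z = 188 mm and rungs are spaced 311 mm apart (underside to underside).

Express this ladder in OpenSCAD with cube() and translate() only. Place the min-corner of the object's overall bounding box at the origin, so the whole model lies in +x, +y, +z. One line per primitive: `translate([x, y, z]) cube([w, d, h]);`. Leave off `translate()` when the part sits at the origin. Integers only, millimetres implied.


cube([49, 33, 2615]);
translate([371, 0, 0]) cube([49, 33, 2615]);
translate([49, 0, 188]) cube([322, 33, 24]);
translate([49, 0, 499]) cube([322, 33, 24]);
translate([49, 0, 810]) cube([322, 33, 24]);
translate([49, 0, 1121]) cube([322, 33, 24]);
translate([49, 0, 1432]) cube([322, 33, 24]);
translate([49, 0, 1743]) cube([322, 33, 24]);
translate([49, 0, 2054]) cube([322, 33, 24]);
translate([49, 0, 2365]) cube([322, 33, 24]);


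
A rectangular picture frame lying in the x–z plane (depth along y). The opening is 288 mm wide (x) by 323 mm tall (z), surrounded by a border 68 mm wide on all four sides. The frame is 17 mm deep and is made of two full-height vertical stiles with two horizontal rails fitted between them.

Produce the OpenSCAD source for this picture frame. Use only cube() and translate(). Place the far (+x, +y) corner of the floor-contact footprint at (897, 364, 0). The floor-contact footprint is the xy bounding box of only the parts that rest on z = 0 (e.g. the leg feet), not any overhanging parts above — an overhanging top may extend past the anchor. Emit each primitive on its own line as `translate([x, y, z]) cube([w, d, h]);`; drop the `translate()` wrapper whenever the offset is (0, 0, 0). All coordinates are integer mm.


translate([473, 347, 0]) cube([68, 17, 459]);
translate([829, 347, 0]) cube([68, 17, 459]);
translate([541, 347, 0]) cube([288, 17, 68]);
translate([541, 347, 391]) cube([288, 17, 68]);


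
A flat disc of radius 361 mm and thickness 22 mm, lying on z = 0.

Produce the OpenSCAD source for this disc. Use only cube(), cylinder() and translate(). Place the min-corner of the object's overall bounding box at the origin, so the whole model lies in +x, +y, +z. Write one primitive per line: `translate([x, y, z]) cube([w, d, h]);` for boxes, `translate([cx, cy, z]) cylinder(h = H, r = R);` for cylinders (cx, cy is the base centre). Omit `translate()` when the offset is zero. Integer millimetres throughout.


translate([361, 361, 0]) cylinder(h = 22, r = 361);


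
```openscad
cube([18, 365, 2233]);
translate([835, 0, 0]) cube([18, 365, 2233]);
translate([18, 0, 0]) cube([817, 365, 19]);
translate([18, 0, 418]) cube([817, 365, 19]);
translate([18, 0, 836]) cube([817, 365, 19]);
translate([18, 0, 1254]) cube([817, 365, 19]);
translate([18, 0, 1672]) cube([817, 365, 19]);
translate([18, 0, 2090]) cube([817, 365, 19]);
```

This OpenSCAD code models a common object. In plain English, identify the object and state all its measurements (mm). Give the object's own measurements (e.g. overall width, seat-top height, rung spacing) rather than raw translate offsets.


An open bookshelf. Two side panels, each 18 mm thick, 365 mm deep and 2233 mm tall, stand 853 mm apart (outside-to-outside). Between them sit 6 shelves, each 19 mm thick and 365 mm deep, spanning the full gap between the sides. The bottom shelf rests on the floor (its underside at z = 0) and the clear gap between one shelf's top and the next shelf's underside is 399 mm.


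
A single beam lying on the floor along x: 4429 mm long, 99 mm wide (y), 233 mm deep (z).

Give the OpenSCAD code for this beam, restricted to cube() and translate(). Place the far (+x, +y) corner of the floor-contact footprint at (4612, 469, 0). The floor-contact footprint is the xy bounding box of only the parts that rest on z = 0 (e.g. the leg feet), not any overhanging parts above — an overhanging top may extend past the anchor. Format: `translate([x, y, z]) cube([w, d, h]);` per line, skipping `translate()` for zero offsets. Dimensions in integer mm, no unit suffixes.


translate([183, 370, 0]) cube([4429, 99, 233]);


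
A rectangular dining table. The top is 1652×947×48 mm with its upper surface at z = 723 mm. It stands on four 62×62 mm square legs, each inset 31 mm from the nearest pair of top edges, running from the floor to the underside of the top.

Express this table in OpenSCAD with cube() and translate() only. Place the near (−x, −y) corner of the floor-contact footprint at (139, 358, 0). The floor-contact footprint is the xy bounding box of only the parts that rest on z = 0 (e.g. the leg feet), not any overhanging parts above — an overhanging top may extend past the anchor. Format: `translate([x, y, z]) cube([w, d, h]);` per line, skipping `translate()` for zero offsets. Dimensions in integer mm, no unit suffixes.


// leg_h = 723 - 48 = 675
translate([108, 327, 675]) cube([1652, 947, 48]);
translate([139, 358, 0]) cube([62, 62, 675]);
translate([1667, 358, 0]) cube([62, 62, 675]);
translate([139, 1181, 0]) cube([62, 62, 675]);
translate([1667, 1181, 0]) cube([62, 62, 675]);
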